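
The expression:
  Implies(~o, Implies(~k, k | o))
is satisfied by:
  {k: True, o: True}
  {k: True, o: False}
  {o: True, k: False}


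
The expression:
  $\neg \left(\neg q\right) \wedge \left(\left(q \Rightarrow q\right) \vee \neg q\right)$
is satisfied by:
  {q: True}


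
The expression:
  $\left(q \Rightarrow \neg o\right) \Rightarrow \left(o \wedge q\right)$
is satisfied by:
  {o: True, q: True}


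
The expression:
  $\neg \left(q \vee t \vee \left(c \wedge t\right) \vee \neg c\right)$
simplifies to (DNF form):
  $c \wedge \neg q \wedge \neg t$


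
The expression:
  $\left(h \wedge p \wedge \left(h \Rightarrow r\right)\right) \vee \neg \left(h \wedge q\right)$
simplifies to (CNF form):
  $\left(p \vee \neg h \vee \neg q\right) \wedge \left(r \vee \neg h \vee \neg q\right)$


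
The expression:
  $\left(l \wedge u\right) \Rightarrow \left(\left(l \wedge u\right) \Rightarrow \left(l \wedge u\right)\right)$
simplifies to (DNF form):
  $\text{True}$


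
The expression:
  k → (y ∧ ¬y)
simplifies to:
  ¬k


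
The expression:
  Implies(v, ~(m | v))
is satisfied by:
  {v: False}


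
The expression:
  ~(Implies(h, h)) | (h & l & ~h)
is never true.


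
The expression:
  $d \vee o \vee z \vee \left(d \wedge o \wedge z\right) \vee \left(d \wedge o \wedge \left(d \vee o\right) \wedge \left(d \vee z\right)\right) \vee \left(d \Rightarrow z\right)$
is always true.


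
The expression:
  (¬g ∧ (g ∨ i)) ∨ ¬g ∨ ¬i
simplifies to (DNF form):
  ¬g ∨ ¬i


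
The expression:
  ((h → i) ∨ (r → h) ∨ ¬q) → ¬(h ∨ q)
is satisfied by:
  {q: False, h: False}


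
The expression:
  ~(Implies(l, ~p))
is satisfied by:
  {p: True, l: True}


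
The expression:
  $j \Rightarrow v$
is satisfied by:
  {v: True, j: False}
  {j: False, v: False}
  {j: True, v: True}


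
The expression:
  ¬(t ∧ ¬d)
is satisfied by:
  {d: True, t: False}
  {t: False, d: False}
  {t: True, d: True}


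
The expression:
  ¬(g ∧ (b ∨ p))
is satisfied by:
  {b: False, g: False, p: False}
  {p: True, b: False, g: False}
  {b: True, p: False, g: False}
  {p: True, b: True, g: False}
  {g: True, p: False, b: False}


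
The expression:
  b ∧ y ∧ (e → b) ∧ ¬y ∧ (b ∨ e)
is never true.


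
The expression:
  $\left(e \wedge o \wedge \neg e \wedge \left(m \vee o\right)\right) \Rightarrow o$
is always true.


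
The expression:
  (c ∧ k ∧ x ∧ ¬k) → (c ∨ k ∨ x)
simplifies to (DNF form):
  True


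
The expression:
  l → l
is always true.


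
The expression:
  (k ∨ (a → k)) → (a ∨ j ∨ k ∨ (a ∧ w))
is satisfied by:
  {a: True, k: True, j: True}
  {a: True, k: True, j: False}
  {a: True, j: True, k: False}
  {a: True, j: False, k: False}
  {k: True, j: True, a: False}
  {k: True, j: False, a: False}
  {j: True, k: False, a: False}


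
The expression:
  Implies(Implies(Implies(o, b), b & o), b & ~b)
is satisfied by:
  {o: False}


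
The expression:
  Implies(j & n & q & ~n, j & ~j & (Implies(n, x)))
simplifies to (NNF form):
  True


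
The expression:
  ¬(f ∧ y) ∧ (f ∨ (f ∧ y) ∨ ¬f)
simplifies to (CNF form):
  ¬f ∨ ¬y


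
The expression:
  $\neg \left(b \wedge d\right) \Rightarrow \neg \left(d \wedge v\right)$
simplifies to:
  $b \vee \neg d \vee \neg v$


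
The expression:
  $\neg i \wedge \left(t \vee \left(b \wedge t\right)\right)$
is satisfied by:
  {t: True, i: False}


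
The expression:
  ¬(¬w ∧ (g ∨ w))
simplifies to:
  w ∨ ¬g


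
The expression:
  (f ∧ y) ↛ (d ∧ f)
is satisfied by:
  {f: True, y: True, d: False}


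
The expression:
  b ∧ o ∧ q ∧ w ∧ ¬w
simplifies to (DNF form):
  False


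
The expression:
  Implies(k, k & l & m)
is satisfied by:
  {l: True, m: True, k: False}
  {l: True, m: False, k: False}
  {m: True, l: False, k: False}
  {l: False, m: False, k: False}
  {l: True, k: True, m: True}


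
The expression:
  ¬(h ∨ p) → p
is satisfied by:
  {p: True, h: True}
  {p: True, h: False}
  {h: True, p: False}


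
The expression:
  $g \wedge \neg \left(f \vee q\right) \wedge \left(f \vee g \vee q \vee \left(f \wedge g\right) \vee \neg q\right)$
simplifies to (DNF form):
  $g \wedge \neg f \wedge \neg q$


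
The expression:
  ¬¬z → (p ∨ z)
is always true.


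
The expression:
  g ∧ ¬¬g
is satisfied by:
  {g: True}


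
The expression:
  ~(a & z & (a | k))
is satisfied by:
  {z: False, a: False}
  {a: True, z: False}
  {z: True, a: False}


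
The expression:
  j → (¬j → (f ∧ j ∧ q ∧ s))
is always true.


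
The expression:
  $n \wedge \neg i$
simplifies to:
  $n \wedge \neg i$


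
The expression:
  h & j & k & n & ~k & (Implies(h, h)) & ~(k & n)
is never true.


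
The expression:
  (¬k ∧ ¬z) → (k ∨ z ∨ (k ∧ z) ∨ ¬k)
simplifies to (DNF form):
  True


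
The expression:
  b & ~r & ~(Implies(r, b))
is never true.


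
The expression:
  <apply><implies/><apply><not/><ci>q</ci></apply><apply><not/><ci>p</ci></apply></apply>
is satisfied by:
  {q: True, p: False}
  {p: False, q: False}
  {p: True, q: True}


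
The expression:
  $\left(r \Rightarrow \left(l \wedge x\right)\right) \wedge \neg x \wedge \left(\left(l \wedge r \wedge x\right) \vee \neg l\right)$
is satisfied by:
  {x: False, r: False, l: False}


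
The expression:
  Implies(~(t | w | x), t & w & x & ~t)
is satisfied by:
  {x: True, t: True, w: True}
  {x: True, t: True, w: False}
  {x: True, w: True, t: False}
  {x: True, w: False, t: False}
  {t: True, w: True, x: False}
  {t: True, w: False, x: False}
  {w: True, t: False, x: False}


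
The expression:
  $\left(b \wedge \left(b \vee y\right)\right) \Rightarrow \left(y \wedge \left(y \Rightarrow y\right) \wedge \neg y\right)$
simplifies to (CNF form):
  $\neg b$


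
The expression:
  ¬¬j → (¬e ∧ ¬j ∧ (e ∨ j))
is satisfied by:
  {j: False}


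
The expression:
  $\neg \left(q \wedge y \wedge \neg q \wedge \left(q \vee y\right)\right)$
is always true.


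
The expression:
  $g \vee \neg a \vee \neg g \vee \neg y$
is always true.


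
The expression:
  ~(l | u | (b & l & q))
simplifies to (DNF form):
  ~l & ~u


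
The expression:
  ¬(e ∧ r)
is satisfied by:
  {e: False, r: False}
  {r: True, e: False}
  {e: True, r: False}


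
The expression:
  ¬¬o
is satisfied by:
  {o: True}


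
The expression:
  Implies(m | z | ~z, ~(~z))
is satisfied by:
  {z: True}


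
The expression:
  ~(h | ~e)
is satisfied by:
  {e: True, h: False}


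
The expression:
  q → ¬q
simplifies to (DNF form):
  ¬q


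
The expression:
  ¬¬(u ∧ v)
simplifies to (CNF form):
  u ∧ v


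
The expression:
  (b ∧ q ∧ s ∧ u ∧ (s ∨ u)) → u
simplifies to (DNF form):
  True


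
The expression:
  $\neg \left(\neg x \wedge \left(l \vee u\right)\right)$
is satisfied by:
  {x: True, u: False, l: False}
  {x: True, l: True, u: False}
  {x: True, u: True, l: False}
  {x: True, l: True, u: True}
  {l: False, u: False, x: False}


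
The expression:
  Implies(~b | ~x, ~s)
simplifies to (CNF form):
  (b | ~s) & (x | ~s)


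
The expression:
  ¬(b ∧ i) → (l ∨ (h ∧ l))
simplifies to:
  l ∨ (b ∧ i)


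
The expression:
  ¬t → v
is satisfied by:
  {t: True, v: True}
  {t: True, v: False}
  {v: True, t: False}


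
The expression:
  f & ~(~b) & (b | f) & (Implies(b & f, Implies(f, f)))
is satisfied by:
  {b: True, f: True}


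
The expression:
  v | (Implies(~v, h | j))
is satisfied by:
  {v: True, h: True, j: True}
  {v: True, h: True, j: False}
  {v: True, j: True, h: False}
  {v: True, j: False, h: False}
  {h: True, j: True, v: False}
  {h: True, j: False, v: False}
  {j: True, h: False, v: False}


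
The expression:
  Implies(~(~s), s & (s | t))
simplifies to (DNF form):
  True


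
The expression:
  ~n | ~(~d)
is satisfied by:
  {d: True, n: False}
  {n: False, d: False}
  {n: True, d: True}


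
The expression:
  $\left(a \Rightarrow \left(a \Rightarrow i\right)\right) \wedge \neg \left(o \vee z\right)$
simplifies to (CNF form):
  $\neg o \wedge \neg z \wedge \left(i \vee \neg a\right)$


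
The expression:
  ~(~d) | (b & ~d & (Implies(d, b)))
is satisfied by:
  {b: True, d: True}
  {b: True, d: False}
  {d: True, b: False}


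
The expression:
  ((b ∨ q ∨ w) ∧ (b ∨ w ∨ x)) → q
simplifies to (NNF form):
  q ∨ (¬b ∧ ¬w)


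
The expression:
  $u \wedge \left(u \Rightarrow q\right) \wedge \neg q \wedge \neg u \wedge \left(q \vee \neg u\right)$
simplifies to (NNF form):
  $\text{False}$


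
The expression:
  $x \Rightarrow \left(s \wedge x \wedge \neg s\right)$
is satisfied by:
  {x: False}


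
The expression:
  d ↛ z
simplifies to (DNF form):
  d ∧ ¬z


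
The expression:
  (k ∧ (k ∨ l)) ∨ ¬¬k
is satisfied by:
  {k: True}


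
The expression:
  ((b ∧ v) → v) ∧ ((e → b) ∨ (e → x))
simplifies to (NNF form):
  b ∨ x ∨ ¬e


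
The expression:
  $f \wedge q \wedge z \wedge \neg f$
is never true.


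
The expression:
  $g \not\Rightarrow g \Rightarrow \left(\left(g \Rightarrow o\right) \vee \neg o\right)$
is always true.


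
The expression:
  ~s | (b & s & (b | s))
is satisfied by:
  {b: True, s: False}
  {s: False, b: False}
  {s: True, b: True}


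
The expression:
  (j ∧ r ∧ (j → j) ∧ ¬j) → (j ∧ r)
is always true.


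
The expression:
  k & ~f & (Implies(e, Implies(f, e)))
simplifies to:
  k & ~f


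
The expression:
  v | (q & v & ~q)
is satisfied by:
  {v: True}


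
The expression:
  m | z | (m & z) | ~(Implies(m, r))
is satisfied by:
  {z: True, m: True}
  {z: True, m: False}
  {m: True, z: False}


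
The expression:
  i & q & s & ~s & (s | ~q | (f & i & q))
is never true.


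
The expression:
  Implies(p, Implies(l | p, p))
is always true.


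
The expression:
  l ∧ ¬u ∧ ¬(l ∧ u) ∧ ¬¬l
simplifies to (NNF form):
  l ∧ ¬u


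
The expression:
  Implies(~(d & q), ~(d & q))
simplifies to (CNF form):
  True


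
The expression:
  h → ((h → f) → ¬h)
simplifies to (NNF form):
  ¬f ∨ ¬h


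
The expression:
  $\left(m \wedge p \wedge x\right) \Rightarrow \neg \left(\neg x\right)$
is always true.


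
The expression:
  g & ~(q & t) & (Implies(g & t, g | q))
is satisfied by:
  {g: True, t: False, q: False}
  {q: True, g: True, t: False}
  {t: True, g: True, q: False}


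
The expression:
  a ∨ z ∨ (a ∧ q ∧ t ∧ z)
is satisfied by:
  {a: True, z: True}
  {a: True, z: False}
  {z: True, a: False}


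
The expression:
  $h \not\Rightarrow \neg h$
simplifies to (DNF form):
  $h$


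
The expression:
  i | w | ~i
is always true.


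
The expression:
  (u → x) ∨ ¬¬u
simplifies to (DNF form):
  True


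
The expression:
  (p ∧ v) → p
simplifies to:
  True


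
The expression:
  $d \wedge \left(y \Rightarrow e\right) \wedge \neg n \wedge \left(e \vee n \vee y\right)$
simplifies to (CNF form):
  $d \wedge e \wedge \neg n$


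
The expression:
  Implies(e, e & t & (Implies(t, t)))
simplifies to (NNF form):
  t | ~e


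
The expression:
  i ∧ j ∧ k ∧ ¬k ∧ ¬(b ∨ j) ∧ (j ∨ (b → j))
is never true.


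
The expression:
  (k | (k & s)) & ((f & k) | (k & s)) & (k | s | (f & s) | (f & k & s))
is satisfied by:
  {s: True, f: True, k: True}
  {s: True, k: True, f: False}
  {f: True, k: True, s: False}


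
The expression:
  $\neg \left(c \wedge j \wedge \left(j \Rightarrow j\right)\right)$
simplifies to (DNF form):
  $\neg c \vee \neg j$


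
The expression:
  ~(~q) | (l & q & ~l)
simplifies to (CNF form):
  q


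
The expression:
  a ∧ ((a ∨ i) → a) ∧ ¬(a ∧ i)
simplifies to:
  a ∧ ¬i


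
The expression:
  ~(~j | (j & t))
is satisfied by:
  {j: True, t: False}


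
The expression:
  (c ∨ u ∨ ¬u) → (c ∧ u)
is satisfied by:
  {c: True, u: True}


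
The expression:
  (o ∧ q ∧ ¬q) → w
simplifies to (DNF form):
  True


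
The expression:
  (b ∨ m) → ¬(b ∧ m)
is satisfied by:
  {m: False, b: False}
  {b: True, m: False}
  {m: True, b: False}


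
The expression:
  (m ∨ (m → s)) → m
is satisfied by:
  {m: True}


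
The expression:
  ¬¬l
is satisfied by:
  {l: True}


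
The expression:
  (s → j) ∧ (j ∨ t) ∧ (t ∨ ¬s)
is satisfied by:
  {j: True, t: True, s: False}
  {j: True, s: False, t: False}
  {t: True, s: False, j: False}
  {j: True, t: True, s: True}


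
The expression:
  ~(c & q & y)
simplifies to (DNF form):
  ~c | ~q | ~y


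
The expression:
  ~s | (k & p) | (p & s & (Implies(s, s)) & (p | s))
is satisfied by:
  {p: True, s: False}
  {s: False, p: False}
  {s: True, p: True}


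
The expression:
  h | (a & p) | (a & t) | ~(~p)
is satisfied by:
  {a: True, p: True, h: True, t: True}
  {a: True, p: True, h: True, t: False}
  {p: True, h: True, t: True, a: False}
  {p: True, h: True, t: False, a: False}
  {a: True, p: True, t: True, h: False}
  {a: True, p: True, t: False, h: False}
  {p: True, t: True, h: False, a: False}
  {p: True, t: False, h: False, a: False}
  {a: True, h: True, t: True, p: False}
  {a: True, h: True, t: False, p: False}
  {h: True, t: True, p: False, a: False}
  {h: True, p: False, t: False, a: False}
  {a: True, t: True, p: False, h: False}


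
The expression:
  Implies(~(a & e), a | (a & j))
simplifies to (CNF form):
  a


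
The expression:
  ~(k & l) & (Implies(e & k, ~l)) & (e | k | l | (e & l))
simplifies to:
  (e & ~k) | (k & ~l) | (l & ~k)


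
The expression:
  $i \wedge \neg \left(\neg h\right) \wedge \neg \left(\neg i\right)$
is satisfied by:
  {h: True, i: True}


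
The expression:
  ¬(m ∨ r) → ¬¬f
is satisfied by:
  {r: True, m: True, f: True}
  {r: True, m: True, f: False}
  {r: True, f: True, m: False}
  {r: True, f: False, m: False}
  {m: True, f: True, r: False}
  {m: True, f: False, r: False}
  {f: True, m: False, r: False}


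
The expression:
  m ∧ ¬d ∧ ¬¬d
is never true.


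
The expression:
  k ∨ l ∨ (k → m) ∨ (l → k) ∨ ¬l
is always true.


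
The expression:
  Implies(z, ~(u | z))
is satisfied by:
  {z: False}


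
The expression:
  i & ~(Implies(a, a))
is never true.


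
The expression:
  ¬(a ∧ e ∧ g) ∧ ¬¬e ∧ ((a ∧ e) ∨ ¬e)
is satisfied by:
  {a: True, e: True, g: False}


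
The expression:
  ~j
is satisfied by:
  {j: False}


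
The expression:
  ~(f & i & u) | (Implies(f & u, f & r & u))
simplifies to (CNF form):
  r | ~f | ~i | ~u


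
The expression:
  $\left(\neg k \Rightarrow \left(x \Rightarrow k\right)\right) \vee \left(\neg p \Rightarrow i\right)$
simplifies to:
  $i \vee k \vee p \vee \neg x$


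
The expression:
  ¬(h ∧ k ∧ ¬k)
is always true.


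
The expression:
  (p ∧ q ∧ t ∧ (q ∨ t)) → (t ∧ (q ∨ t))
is always true.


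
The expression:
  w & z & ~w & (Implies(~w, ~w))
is never true.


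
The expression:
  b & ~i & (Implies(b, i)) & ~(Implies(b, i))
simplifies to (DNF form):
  False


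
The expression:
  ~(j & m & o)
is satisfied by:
  {m: False, o: False, j: False}
  {j: True, m: False, o: False}
  {o: True, m: False, j: False}
  {j: True, o: True, m: False}
  {m: True, j: False, o: False}
  {j: True, m: True, o: False}
  {o: True, m: True, j: False}


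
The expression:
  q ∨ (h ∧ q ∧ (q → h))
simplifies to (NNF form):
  q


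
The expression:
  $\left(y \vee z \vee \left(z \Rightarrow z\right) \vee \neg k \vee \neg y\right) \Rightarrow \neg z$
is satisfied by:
  {z: False}


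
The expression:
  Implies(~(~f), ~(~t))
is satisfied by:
  {t: True, f: False}
  {f: False, t: False}
  {f: True, t: True}


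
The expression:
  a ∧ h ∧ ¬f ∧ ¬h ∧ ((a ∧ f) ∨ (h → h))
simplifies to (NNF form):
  False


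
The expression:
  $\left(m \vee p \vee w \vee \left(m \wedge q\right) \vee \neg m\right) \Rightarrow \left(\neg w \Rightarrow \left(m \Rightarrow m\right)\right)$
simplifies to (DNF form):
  $\text{True}$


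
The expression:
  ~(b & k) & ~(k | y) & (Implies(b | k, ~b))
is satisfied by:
  {y: False, k: False, b: False}


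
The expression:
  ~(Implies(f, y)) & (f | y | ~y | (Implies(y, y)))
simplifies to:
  f & ~y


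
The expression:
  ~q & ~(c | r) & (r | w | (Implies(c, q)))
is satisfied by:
  {q: False, r: False, c: False}


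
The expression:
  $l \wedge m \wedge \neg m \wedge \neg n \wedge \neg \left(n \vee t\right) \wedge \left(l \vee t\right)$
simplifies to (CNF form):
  $\text{False}$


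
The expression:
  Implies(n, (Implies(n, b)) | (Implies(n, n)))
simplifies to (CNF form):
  True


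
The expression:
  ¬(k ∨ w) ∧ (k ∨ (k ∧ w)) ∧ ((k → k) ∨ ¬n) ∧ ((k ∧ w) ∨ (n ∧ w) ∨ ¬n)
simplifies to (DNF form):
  False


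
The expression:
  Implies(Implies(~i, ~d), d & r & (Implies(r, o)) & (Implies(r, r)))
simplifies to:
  d & (o | ~i) & (r | ~i)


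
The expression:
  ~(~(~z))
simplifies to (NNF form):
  ~z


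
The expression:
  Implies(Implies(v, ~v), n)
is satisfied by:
  {n: True, v: True}
  {n: True, v: False}
  {v: True, n: False}


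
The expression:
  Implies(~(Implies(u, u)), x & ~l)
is always true.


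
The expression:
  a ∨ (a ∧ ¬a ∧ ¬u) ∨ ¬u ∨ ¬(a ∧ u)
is always true.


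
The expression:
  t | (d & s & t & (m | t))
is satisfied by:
  {t: True}


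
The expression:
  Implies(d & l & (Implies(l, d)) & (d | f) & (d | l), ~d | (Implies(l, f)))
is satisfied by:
  {f: True, l: False, d: False}
  {l: False, d: False, f: False}
  {d: True, f: True, l: False}
  {d: True, l: False, f: False}
  {f: True, l: True, d: False}
  {l: True, f: False, d: False}
  {d: True, l: True, f: True}


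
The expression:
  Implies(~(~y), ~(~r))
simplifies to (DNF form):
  r | ~y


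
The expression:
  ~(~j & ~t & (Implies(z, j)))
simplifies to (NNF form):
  j | t | z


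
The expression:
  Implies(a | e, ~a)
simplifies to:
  ~a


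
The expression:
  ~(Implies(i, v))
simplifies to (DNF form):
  i & ~v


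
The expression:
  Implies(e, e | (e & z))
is always true.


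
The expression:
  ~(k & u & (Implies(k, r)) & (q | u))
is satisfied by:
  {u: False, k: False, r: False}
  {r: True, u: False, k: False}
  {k: True, u: False, r: False}
  {r: True, k: True, u: False}
  {u: True, r: False, k: False}
  {r: True, u: True, k: False}
  {k: True, u: True, r: False}


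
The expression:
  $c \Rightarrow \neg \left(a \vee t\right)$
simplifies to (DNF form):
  $\left(\neg a \wedge \neg t\right) \vee \neg c$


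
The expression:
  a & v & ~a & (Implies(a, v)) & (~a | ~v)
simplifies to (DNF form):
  False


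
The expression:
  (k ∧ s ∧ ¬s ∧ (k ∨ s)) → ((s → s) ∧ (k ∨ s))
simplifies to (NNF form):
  True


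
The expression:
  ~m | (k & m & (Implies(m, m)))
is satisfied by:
  {k: True, m: False}
  {m: False, k: False}
  {m: True, k: True}


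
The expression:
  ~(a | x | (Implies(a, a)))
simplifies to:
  False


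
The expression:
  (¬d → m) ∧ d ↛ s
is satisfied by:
  {d: True, s: False}


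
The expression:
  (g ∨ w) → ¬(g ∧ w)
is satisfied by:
  {w: False, g: False}
  {g: True, w: False}
  {w: True, g: False}


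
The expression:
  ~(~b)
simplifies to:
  b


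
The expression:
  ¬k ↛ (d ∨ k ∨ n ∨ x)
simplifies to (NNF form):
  ¬d ∧ ¬k ∧ ¬n ∧ ¬x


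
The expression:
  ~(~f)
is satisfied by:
  {f: True}


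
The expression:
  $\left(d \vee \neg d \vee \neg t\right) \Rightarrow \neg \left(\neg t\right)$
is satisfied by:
  {t: True}


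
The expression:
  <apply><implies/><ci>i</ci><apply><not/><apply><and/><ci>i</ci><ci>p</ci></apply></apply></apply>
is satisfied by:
  {p: False, i: False}
  {i: True, p: False}
  {p: True, i: False}


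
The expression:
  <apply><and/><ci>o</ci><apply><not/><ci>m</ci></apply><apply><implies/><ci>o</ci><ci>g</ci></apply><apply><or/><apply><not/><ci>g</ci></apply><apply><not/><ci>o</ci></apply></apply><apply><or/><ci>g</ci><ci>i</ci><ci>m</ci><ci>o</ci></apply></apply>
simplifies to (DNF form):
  <false/>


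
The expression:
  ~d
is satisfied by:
  {d: False}


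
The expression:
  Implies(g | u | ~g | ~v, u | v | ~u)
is always true.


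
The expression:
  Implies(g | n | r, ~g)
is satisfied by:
  {g: False}


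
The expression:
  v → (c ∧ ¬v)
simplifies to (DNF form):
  ¬v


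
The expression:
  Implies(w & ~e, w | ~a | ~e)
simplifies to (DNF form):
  True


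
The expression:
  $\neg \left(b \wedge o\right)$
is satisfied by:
  {o: False, b: False}
  {b: True, o: False}
  {o: True, b: False}


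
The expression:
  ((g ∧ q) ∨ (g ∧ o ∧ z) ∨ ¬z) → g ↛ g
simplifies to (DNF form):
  (z ∧ ¬g) ∨ (z ∧ ¬g ∧ ¬o) ∨ (z ∧ ¬g ∧ ¬q) ∨ (z ∧ ¬o ∧ ¬q)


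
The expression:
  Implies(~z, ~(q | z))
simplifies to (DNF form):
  z | ~q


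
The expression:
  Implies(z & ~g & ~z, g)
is always true.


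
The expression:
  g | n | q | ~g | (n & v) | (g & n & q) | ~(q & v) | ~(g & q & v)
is always true.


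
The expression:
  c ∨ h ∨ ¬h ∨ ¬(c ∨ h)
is always true.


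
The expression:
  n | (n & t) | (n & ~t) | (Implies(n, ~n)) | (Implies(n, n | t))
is always true.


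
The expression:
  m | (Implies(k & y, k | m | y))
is always true.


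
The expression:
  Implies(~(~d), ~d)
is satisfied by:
  {d: False}


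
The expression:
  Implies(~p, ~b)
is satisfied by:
  {p: True, b: False}
  {b: False, p: False}
  {b: True, p: True}


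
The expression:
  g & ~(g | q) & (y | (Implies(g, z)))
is never true.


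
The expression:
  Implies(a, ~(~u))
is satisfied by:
  {u: True, a: False}
  {a: False, u: False}
  {a: True, u: True}


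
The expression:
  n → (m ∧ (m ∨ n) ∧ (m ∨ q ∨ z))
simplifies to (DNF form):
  m ∨ ¬n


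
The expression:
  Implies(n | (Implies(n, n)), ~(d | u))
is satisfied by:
  {u: False, d: False}


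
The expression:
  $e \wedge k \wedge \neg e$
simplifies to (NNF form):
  $\text{False}$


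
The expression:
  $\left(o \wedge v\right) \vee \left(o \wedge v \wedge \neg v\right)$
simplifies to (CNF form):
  $o \wedge v$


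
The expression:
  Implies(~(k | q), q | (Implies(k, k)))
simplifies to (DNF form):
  True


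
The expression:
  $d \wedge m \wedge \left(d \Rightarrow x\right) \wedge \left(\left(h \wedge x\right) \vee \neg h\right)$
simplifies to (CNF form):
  $d \wedge m \wedge x$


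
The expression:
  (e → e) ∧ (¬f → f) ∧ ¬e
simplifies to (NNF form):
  f ∧ ¬e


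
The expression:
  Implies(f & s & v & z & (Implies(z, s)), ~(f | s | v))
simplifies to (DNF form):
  ~f | ~s | ~v | ~z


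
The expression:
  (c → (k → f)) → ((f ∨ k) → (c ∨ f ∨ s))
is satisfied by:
  {s: True, c: True, f: True, k: False}
  {s: True, c: True, f: False, k: False}
  {s: True, f: True, k: False, c: False}
  {s: True, f: False, k: False, c: False}
  {c: True, f: True, k: False, s: False}
  {c: True, f: False, k: False, s: False}
  {f: True, c: False, k: False, s: False}
  {f: False, c: False, k: False, s: False}
  {s: True, c: True, k: True, f: True}
  {s: True, c: True, k: True, f: False}
  {s: True, k: True, f: True, c: False}
  {s: True, k: True, f: False, c: False}
  {k: True, c: True, f: True, s: False}
  {k: True, c: True, f: False, s: False}
  {k: True, f: True, c: False, s: False}


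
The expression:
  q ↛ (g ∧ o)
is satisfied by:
  {q: True, g: False, o: False}
  {q: True, o: True, g: False}
  {q: True, g: True, o: False}


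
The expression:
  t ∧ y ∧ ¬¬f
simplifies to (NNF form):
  f ∧ t ∧ y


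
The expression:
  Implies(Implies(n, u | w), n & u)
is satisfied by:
  {u: True, n: True, w: False}
  {n: True, w: False, u: False}
  {u: True, w: True, n: True}


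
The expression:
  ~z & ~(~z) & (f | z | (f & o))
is never true.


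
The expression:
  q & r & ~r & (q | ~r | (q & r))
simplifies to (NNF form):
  False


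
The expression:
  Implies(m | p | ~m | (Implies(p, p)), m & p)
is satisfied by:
  {m: True, p: True}


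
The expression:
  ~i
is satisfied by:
  {i: False}


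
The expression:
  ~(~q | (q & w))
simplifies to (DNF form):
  q & ~w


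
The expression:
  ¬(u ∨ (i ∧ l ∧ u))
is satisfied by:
  {u: False}


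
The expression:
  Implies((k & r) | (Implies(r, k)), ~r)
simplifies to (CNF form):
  ~k | ~r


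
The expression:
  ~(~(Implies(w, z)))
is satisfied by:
  {z: True, w: False}
  {w: False, z: False}
  {w: True, z: True}


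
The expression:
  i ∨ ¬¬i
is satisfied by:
  {i: True}


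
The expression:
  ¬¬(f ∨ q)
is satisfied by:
  {q: True, f: True}
  {q: True, f: False}
  {f: True, q: False}


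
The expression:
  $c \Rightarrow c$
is always true.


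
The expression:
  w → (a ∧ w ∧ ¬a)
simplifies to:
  ¬w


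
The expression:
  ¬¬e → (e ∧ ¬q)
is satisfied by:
  {e: False, q: False}
  {q: True, e: False}
  {e: True, q: False}


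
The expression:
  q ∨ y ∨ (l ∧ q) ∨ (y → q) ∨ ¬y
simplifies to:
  True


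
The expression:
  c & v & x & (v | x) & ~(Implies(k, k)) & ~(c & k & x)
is never true.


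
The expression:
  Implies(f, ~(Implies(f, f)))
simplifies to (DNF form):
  ~f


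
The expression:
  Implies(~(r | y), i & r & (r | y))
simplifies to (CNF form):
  r | y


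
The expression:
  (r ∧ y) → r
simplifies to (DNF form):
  True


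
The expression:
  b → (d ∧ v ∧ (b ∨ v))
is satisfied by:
  {d: True, v: True, b: False}
  {d: True, v: False, b: False}
  {v: True, d: False, b: False}
  {d: False, v: False, b: False}
  {b: True, d: True, v: True}


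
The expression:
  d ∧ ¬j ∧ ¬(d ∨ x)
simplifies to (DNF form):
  False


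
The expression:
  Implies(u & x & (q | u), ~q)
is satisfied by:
  {u: False, q: False, x: False}
  {x: True, u: False, q: False}
  {q: True, u: False, x: False}
  {x: True, q: True, u: False}
  {u: True, x: False, q: False}
  {x: True, u: True, q: False}
  {q: True, u: True, x: False}


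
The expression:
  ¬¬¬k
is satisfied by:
  {k: False}


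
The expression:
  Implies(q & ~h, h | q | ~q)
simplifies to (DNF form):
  True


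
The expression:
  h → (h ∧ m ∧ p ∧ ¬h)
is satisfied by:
  {h: False}


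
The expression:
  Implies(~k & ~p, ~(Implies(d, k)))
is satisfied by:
  {d: True, k: True, p: True}
  {d: True, k: True, p: False}
  {d: True, p: True, k: False}
  {d: True, p: False, k: False}
  {k: True, p: True, d: False}
  {k: True, p: False, d: False}
  {p: True, k: False, d: False}


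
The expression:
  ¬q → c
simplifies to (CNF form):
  c ∨ q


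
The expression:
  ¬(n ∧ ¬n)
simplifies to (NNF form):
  True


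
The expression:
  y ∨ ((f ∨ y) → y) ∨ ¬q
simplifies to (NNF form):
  y ∨ ¬f ∨ ¬q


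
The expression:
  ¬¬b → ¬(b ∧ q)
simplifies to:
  ¬b ∨ ¬q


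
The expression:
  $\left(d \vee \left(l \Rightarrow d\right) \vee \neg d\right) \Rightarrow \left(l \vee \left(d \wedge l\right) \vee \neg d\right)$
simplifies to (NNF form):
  $l \vee \neg d$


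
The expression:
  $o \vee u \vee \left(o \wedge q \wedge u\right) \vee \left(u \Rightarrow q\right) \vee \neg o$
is always true.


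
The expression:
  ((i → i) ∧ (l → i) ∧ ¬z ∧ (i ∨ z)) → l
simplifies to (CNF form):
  l ∨ z ∨ ¬i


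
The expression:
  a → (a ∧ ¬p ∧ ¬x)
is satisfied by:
  {x: False, a: False, p: False}
  {p: True, x: False, a: False}
  {x: True, p: False, a: False}
  {p: True, x: True, a: False}
  {a: True, p: False, x: False}


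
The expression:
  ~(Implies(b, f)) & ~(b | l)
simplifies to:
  False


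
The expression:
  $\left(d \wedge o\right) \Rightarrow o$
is always true.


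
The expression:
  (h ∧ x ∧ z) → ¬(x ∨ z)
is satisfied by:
  {h: False, z: False, x: False}
  {x: True, h: False, z: False}
  {z: True, h: False, x: False}
  {x: True, z: True, h: False}
  {h: True, x: False, z: False}
  {x: True, h: True, z: False}
  {z: True, h: True, x: False}


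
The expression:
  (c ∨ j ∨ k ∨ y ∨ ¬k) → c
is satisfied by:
  {c: True}


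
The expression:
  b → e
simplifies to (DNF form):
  e ∨ ¬b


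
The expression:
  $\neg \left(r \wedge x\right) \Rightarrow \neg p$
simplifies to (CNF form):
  $\left(r \vee \neg p\right) \wedge \left(x \vee \neg p\right)$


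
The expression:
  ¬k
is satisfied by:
  {k: False}


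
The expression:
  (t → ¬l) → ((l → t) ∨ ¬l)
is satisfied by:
  {t: True, l: False}
  {l: False, t: False}
  {l: True, t: True}


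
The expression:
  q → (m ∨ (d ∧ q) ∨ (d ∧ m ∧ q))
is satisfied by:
  {d: True, m: True, q: False}
  {d: True, q: False, m: False}
  {m: True, q: False, d: False}
  {m: False, q: False, d: False}
  {d: True, m: True, q: True}
  {d: True, q: True, m: False}
  {m: True, q: True, d: False}


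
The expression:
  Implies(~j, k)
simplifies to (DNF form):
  j | k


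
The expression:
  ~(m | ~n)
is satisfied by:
  {n: True, m: False}


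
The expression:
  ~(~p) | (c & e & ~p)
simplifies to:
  p | (c & e)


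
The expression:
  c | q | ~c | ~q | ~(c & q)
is always true.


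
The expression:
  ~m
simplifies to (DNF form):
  ~m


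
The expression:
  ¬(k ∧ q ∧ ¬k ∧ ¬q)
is always true.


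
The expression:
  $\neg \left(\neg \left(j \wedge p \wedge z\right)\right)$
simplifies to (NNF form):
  $j \wedge p \wedge z$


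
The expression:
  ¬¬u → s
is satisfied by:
  {s: True, u: False}
  {u: False, s: False}
  {u: True, s: True}


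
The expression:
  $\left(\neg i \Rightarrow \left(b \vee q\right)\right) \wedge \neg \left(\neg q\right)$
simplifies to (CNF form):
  $q$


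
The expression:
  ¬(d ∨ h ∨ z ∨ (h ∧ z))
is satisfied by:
  {h: False, d: False, z: False}


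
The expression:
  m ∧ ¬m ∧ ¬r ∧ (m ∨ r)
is never true.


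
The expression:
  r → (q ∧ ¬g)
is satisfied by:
  {q: True, r: False, g: False}
  {q: False, r: False, g: False}
  {g: True, q: True, r: False}
  {g: True, q: False, r: False}
  {r: True, q: True, g: False}


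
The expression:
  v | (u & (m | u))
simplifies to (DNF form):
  u | v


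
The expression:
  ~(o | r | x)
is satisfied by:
  {x: False, o: False, r: False}


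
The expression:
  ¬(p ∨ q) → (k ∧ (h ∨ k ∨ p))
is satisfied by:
  {k: True, q: True, p: True}
  {k: True, q: True, p: False}
  {k: True, p: True, q: False}
  {k: True, p: False, q: False}
  {q: True, p: True, k: False}
  {q: True, p: False, k: False}
  {p: True, q: False, k: False}


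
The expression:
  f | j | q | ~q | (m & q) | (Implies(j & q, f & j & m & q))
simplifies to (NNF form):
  True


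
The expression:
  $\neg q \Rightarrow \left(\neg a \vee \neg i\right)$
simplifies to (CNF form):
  $q \vee \neg a \vee \neg i$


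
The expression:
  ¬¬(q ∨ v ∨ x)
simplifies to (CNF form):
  q ∨ v ∨ x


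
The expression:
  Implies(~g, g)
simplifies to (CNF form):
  g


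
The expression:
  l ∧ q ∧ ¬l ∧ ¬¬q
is never true.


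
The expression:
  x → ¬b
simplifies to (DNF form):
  ¬b ∨ ¬x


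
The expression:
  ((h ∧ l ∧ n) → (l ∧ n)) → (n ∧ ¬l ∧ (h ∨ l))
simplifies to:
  h ∧ n ∧ ¬l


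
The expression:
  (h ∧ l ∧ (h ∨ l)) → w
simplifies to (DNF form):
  w ∨ ¬h ∨ ¬l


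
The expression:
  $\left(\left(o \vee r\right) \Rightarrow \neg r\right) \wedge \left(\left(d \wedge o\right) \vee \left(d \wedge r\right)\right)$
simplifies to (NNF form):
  $d \wedge o \wedge \neg r$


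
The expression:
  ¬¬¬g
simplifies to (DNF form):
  ¬g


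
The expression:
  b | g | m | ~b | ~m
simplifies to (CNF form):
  True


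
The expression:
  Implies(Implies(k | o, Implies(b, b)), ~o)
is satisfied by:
  {o: False}


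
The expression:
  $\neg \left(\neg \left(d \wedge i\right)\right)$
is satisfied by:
  {i: True, d: True}


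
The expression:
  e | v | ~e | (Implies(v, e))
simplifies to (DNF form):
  True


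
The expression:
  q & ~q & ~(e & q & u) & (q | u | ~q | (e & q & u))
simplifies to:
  False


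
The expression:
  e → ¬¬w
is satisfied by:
  {w: True, e: False}
  {e: False, w: False}
  {e: True, w: True}


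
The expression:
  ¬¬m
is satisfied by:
  {m: True}


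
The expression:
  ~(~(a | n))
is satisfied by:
  {n: True, a: True}
  {n: True, a: False}
  {a: True, n: False}


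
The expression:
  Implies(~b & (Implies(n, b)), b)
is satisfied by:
  {n: True, b: True}
  {n: True, b: False}
  {b: True, n: False}


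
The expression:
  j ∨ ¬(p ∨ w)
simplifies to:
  j ∨ (¬p ∧ ¬w)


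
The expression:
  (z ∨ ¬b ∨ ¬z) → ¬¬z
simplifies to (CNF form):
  z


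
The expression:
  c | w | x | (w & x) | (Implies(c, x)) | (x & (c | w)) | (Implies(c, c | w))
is always true.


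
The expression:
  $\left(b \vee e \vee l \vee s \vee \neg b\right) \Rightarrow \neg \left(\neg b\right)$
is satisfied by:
  {b: True}


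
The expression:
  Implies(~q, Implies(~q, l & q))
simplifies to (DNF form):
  q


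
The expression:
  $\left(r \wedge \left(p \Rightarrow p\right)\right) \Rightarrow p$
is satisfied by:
  {p: True, r: False}
  {r: False, p: False}
  {r: True, p: True}


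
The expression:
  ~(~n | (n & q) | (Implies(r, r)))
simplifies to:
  False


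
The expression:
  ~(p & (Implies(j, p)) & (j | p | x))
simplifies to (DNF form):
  ~p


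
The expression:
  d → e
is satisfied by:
  {e: True, d: False}
  {d: False, e: False}
  {d: True, e: True}


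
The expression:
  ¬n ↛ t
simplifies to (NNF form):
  t ∨ ¬n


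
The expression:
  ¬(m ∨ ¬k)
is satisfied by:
  {k: True, m: False}


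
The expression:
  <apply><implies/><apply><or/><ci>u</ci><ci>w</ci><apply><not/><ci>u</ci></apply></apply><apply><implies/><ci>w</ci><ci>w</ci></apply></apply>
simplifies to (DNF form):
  <true/>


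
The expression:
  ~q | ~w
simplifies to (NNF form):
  ~q | ~w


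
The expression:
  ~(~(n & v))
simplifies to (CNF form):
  n & v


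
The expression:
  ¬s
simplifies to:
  ¬s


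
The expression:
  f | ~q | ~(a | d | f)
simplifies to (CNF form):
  (f | ~a | ~q) & (f | ~d | ~q)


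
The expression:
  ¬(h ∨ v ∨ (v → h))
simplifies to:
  False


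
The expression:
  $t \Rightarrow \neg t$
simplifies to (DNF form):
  $\neg t$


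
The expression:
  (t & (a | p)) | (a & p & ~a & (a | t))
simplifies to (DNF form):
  (a & t) | (p & t)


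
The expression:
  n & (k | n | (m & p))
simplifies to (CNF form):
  n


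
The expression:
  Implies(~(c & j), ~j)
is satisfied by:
  {c: True, j: False}
  {j: False, c: False}
  {j: True, c: True}


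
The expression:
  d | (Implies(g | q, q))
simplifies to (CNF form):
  d | q | ~g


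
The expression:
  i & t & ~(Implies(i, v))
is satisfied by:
  {t: True, i: True, v: False}


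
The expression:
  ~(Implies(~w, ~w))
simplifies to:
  False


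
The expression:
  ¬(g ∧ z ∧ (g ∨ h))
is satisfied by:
  {g: False, z: False}
  {z: True, g: False}
  {g: True, z: False}


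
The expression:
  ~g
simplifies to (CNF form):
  ~g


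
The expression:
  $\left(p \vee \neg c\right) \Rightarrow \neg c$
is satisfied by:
  {p: False, c: False}
  {c: True, p: False}
  {p: True, c: False}


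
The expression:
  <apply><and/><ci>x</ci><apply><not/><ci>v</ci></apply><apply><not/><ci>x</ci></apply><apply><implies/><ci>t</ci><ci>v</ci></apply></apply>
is never true.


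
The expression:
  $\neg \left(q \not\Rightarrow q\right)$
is always true.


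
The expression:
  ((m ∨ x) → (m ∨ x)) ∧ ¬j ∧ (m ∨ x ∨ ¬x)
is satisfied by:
  {j: False}


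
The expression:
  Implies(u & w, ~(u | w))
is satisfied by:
  {w: False, u: False}
  {u: True, w: False}
  {w: True, u: False}


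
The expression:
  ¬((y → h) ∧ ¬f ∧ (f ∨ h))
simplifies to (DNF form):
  f ∨ ¬h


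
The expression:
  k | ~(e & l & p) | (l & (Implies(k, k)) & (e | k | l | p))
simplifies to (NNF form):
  True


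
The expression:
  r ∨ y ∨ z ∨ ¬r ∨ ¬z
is always true.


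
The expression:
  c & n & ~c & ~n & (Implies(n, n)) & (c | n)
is never true.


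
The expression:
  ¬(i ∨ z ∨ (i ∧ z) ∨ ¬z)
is never true.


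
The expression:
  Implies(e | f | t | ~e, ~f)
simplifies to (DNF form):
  ~f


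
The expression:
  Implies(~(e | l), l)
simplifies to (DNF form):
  e | l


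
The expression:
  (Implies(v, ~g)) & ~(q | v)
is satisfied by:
  {q: False, v: False}


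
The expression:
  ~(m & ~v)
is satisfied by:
  {v: True, m: False}
  {m: False, v: False}
  {m: True, v: True}


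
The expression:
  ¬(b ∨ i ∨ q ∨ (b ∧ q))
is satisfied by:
  {q: False, i: False, b: False}


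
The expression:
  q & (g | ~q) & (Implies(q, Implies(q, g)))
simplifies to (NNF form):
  g & q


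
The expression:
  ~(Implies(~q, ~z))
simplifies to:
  z & ~q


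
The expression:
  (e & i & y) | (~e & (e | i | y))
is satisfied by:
  {i: True, y: True, e: False}
  {i: True, y: False, e: False}
  {y: True, i: False, e: False}
  {i: True, e: True, y: True}


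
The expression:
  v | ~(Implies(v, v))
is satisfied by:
  {v: True}


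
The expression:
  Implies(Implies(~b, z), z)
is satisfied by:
  {z: True, b: False}
  {b: False, z: False}
  {b: True, z: True}


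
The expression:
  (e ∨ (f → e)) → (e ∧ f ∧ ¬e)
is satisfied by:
  {f: True, e: False}


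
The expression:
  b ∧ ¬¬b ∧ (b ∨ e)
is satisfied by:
  {b: True}


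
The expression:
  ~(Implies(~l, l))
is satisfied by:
  {l: False}


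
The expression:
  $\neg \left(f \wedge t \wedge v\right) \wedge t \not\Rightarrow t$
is never true.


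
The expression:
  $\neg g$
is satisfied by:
  {g: False}


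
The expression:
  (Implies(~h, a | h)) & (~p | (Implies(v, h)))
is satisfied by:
  {h: True, a: True, p: False, v: False}
  {h: True, v: True, a: True, p: False}
  {h: True, p: True, a: True, v: False}
  {h: True, v: True, p: True, a: True}
  {h: True, a: False, p: False, v: False}
  {h: True, v: True, a: False, p: False}
  {h: True, p: True, a: False, v: False}
  {h: True, v: True, p: True, a: False}
  {a: True, v: False, p: False, h: False}
  {v: True, a: True, p: False, h: False}
  {p: True, a: True, v: False, h: False}
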